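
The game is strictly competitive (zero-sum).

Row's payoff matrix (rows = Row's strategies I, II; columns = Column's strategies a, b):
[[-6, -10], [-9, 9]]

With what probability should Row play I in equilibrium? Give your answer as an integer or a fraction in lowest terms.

9/11

Row minima are -10 and -9, so Row's maximin is -9; column maxima are -6 and 9, so Column's minimax is -6. These differ, so the equilibrium is in mixed strategies.
Let Row play I with probability p. Column is indifferent when −6p − 9(1−p) = −10p + 9(1−p), giving p = 9/11.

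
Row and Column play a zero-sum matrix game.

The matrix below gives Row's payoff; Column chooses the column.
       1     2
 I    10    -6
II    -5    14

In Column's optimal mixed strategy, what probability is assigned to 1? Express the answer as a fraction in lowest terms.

4/7

Row minima are -6 and -5, so Row's maximin is -5; column maxima are 10 and 14, so Column's minimax is 10. These differ, so the equilibrium is in mixed strategies.
Let Column play 1 with probability q. Row is indifferent when 10q − 6(1−q) = −5q + 14(1−q), giving q = 4/7.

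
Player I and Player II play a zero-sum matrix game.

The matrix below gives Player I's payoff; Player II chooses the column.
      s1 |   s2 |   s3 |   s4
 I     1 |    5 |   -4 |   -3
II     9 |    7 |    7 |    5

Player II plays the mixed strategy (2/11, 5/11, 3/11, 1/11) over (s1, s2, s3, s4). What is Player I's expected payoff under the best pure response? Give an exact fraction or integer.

I: (1)·(2/11) + (5)·(5/11) + (-4)·(3/11) + (-3)·(1/11) = 12/11.
II: (9)·(2/11) + (7)·(5/11) + (7)·(3/11) + (5)·(1/11) = 79/11.
The best pure response is II with expected payoff 79/11.

79/11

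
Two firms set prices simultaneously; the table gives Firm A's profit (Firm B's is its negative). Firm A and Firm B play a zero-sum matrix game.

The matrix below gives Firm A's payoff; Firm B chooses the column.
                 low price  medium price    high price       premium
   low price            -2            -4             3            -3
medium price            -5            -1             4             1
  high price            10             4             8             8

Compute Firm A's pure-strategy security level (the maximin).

4

The worst-case payoff for each row is low price: -4, medium price: -5, high price: 4.
The best of these is 4.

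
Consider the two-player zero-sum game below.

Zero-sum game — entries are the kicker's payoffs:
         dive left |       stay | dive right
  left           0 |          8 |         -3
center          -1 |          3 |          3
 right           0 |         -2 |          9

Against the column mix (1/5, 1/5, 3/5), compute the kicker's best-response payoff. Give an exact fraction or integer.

left: (0)·(1/5) + (8)·(1/5) + (-3)·(3/5) = -1/5.
center: (-1)·(1/5) + (3)·(1/5) + (3)·(3/5) = 11/5.
right: (0)·(1/5) + (-2)·(1/5) + (9)·(3/5) = 5.
The best pure response is right with expected payoff 5.

5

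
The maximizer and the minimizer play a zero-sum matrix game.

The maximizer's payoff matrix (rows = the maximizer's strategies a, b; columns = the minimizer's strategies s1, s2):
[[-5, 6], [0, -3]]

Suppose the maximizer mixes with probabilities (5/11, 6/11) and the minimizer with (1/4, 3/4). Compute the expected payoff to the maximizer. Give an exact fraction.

1/4

Against (1/4, 3/4), each row's expected payoff is a: 13/4; b: -9/4.
Taking the (5/11, 6/11)-weighted average: (5/11)·(13/4) + (6/11)·(-9/4) = 1/4.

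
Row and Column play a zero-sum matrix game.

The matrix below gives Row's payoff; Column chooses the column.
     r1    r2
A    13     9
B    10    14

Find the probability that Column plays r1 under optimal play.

Row minima are 9 and 10, so Row's maximin is 10; column maxima are 13 and 14, so Column's minimax is 13. These differ, so the equilibrium is in mixed strategies.
Let Column play r1 with probability q. Row is indifferent when 13q + 9(1−q) = 10q + 14(1−q), giving q = 5/8.

5/8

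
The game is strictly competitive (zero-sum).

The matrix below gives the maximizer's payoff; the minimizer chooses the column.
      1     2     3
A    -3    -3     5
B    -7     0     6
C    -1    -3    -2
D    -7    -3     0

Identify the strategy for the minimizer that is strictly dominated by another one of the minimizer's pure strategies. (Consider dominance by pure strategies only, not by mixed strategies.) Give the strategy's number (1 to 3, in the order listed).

The minimizer prefers columns that give the maximizer less. Compare 3 with 2: -3 < 5, 0 < 6, -3 < -2, -3 < 0.
So 2 strictly dominates 3 for the minimizer; 3 is strictly dominated.

3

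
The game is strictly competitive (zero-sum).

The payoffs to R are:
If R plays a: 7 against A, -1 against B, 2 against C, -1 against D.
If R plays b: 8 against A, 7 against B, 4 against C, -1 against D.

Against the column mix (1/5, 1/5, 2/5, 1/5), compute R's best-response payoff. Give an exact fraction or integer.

22/5

a: (7)·(1/5) + (-1)·(1/5) + (2)·(2/5) + (-1)·(1/5) = 9/5.
b: (8)·(1/5) + (7)·(1/5) + (4)·(2/5) + (-1)·(1/5) = 22/5.
The best pure response is b with expected payoff 22/5.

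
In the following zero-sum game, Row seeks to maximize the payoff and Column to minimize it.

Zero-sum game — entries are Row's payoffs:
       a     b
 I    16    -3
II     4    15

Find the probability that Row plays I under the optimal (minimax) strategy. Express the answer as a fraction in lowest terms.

11/30

Row minima are -3 and 4, so Row's maximin is 4; column maxima are 16 and 15, so Column's minimax is 15. These differ, so the equilibrium is in mixed strategies.
Let Row play I with probability p. Column is indifferent when 16p + 4(1−p) = −3p + 15(1−p), giving p = 11/30.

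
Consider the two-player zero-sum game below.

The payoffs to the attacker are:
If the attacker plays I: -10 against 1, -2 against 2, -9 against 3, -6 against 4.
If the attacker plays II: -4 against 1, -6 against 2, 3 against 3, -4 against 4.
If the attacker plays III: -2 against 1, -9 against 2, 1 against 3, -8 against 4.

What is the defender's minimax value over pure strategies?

The worst case (largest entry) in each column is 1: -2, 2: -2, 3: 3, 4: -4.
The best (smallest) of these is -4.

-4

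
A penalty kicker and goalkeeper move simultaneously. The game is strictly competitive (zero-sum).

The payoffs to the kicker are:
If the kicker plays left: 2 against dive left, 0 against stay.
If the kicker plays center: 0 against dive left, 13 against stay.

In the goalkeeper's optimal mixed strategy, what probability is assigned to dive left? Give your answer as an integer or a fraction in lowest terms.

13/15

Row minima are 0 and 0, so the kicker's maximin is 0; column maxima are 2 and 13, so the goalkeeper's minimax is 2. These differ, so the equilibrium is in mixed strategies.
Let the goalkeeper play dive left with probability q. The kicker is indifferent when 2q = 13(1−q), giving q = 13/15.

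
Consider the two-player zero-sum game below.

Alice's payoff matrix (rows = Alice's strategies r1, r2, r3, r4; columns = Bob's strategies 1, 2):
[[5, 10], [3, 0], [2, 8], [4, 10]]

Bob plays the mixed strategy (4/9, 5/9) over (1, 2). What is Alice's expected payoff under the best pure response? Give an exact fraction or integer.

70/9

r1: (5)·(4/9) + (10)·(5/9) = 70/9.
r2: (3)·(4/9) + (0)·(5/9) = 4/3.
r3: (2)·(4/9) + (8)·(5/9) = 16/3.
r4: (4)·(4/9) + (10)·(5/9) = 22/3.
The best pure response is r1 with expected payoff 70/9.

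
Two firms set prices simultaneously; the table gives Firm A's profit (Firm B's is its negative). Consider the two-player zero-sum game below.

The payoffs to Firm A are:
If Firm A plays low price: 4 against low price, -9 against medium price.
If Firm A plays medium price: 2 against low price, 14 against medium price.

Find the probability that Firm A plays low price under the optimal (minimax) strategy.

Row minima are -9 and 2, so Firm A's maximin is 2; column maxima are 4 and 14, so Firm B's minimax is 4. These differ, so the equilibrium is in mixed strategies.
Let Firm A play low price with probability p. Firm B is indifferent when 4p + 2(1−p) = −9p + 14(1−p), giving p = 12/25.

12/25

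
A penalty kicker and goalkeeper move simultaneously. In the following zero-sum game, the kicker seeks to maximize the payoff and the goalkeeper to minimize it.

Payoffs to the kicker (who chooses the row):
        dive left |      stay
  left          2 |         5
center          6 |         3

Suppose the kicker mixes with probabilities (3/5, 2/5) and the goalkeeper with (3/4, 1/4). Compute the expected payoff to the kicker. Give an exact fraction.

15/4

Against (3/4, 1/4), each row's expected payoff is left: 11/4; center: 21/4.
Taking the (3/5, 2/5)-weighted average: (3/5)·(11/4) + (2/5)·(21/4) = 15/4.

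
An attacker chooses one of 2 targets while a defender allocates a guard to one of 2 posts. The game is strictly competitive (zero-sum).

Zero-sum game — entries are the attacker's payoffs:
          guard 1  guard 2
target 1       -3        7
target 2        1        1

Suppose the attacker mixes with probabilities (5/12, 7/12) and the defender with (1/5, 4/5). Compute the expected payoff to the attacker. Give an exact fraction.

Against (1/5, 4/5), each row's expected payoff is target 1: 5; target 2: 1.
Taking the (5/12, 7/12)-weighted average: (5/12)·(5) + (7/12)·(1) = 8/3.

8/3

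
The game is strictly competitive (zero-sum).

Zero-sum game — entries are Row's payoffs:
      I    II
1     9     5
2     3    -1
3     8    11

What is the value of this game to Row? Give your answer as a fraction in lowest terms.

Row 2 is strictly dominated by row 1, so Row never plays it.
The remaining 2×2 game on (1, 3) × (I, II) has no saddle point. Let Row play 1 with probability p; indifference gives 9p + 8(1−p) = 5p + 11(1−p), so p = 3/7.
Similarly Column's optimal q on I is 6/7, and the value is 9·(6/7) + (5)·(1/7) = 59/7.

59/7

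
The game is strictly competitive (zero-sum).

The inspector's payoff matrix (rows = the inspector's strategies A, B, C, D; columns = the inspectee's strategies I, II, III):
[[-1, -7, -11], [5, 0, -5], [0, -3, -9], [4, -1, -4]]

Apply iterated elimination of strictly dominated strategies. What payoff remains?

Column I is strictly dominated by II for the inspectee (-7<-1, 0<5, -3<0, -1<4); eliminate I.
Row C is strictly dominated by row B (0>-3, -5>-9); eliminate C.
Row A is strictly dominated by row B (0>-7, -5>-11); eliminate A.
Column II is strictly dominated by III for the inspectee (-5<0, -4<-1); eliminate II.
Row B is strictly dominated by row D (-4>-5); eliminate B.
Only (D, III) remains, with payoff -4.

-4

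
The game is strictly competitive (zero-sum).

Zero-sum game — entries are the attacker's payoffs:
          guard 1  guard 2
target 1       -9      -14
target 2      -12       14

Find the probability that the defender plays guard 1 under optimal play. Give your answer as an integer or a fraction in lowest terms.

28/31

Row minima are -14 and -12, so the attacker's maximin is -12; column maxima are -9 and 14, so the defender's minimax is -9. These differ, so the equilibrium is in mixed strategies.
Let the defender play guard 1 with probability q. The attacker is indifferent when −9q − 14(1−q) = −12q + 14(1−q), giving q = 28/31.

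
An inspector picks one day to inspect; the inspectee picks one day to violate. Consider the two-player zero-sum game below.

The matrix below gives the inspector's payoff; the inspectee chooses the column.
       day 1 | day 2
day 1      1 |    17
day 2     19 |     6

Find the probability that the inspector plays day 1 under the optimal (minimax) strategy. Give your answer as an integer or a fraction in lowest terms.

Row minima are 1 and 6, so the inspector's maximin is 6; column maxima are 19 and 17, so the inspectee's minimax is 17. These differ, so the equilibrium is in mixed strategies.
Let the inspector play day 1 with probability p. The inspectee is indifferent when p + 19(1−p) = 17p + 6(1−p), giving p = 13/29.

13/29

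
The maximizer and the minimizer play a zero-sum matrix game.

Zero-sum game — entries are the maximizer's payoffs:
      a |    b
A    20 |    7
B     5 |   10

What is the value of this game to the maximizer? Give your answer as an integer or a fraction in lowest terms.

55/6

Row minima are 7 and 5, so the maximizer's maximin is 7; column maxima are 20 and 10, so the minimizer's minimax is 10. These differ, so the equilibrium is in mixed strategies.
Let the maximizer play A with probability p. The minimizer is indifferent when 20p + 5(1−p) = 7p + 10(1−p), giving p = 5/18.
Let the minimizer play a with probability q. The maximizer is indifferent when 20q + 7(1−q) = 5q + 10(1−q), giving q = 1/6.
The value is 20·(1/6) + (7)·(5/6) = 55/6.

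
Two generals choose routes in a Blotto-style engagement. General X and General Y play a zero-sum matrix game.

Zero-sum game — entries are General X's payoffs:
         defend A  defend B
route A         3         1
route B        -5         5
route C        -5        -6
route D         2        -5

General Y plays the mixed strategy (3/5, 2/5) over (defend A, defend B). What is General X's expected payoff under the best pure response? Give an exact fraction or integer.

route A: (3)·(3/5) + (1)·(2/5) = 11/5.
route B: (-5)·(3/5) + (5)·(2/5) = -1.
route C: (-5)·(3/5) + (-6)·(2/5) = -27/5.
route D: (2)·(3/5) + (-5)·(2/5) = -4/5.
The best pure response is route A with expected payoff 11/5.

11/5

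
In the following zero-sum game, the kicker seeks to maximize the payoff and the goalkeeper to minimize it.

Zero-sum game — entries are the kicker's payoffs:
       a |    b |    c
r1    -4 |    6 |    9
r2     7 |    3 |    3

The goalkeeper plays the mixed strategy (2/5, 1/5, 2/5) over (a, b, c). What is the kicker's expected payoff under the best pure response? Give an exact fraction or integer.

r1: (-4)·(2/5) + (6)·(1/5) + (9)·(2/5) = 16/5.
r2: (7)·(2/5) + (3)·(1/5) + (3)·(2/5) = 23/5.
The best pure response is r2 with expected payoff 23/5.

23/5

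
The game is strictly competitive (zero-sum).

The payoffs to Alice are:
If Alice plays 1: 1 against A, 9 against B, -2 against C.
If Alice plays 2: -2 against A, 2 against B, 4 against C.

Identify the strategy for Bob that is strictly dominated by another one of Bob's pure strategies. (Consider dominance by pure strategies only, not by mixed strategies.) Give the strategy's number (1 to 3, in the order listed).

2

Bob prefers columns that give Alice less. Compare B with A: 1 < 9, -2 < 2.
So A strictly dominates B for Bob; B is strictly dominated.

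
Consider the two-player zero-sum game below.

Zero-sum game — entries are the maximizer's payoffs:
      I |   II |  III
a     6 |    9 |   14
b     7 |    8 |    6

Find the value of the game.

Column II is strictly dominated by I for the minimizer (it gives the maximizer more in every row).
The remaining 2×2 game on (a, b) × (I, III) has no saddle point. Let the maximizer play a with probability p; indifference gives 6p + 7(1−p) = 14p + 6(1−p), so p = 1/9.
Similarly the minimizer's optimal q on I is 8/9, and the value is 6·(8/9) + (14)·(1/9) = 62/9.

62/9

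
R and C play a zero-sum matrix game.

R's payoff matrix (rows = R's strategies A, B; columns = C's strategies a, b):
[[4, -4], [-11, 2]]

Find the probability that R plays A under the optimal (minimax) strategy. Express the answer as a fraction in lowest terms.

13/21

Row minima are -4 and -11, so R's maximin is -4; column maxima are 4 and 2, so C's minimax is 2. These differ, so the equilibrium is in mixed strategies.
Let R play A with probability p. C is indifferent when 4p − 11(1−p) = −4p + 2(1−p), giving p = 13/21.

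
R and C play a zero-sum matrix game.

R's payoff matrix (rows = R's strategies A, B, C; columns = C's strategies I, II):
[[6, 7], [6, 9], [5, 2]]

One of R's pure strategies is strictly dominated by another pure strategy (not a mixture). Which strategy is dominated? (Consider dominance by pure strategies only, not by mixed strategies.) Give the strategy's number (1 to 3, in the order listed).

3

Compare C with A: 6 > 5, 7 > 2.
So A strictly dominates C for R; C is strictly dominated.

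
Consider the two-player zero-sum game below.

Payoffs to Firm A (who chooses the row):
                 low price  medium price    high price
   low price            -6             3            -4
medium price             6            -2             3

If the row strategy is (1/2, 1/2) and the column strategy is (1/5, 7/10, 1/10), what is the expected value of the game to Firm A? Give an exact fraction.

Against (1/5, 7/10, 1/10), each row's expected payoff is low price: 1/2; medium price: 1/10.
Taking the (1/2, 1/2)-weighted average: (1/2)·(1/2) + (1/2)·(1/10) = 3/10.

3/10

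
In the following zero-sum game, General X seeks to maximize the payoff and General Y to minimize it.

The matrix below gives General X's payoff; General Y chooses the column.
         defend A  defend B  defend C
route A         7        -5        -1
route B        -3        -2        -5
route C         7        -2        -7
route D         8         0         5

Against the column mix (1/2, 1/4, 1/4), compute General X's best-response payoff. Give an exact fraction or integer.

route A: (7)·(1/2) + (-5)·(1/4) + (-1)·(1/4) = 2.
route B: (-3)·(1/2) + (-2)·(1/4) + (-5)·(1/4) = -13/4.
route C: (7)·(1/2) + (-2)·(1/4) + (-7)·(1/4) = 5/4.
route D: (8)·(1/2) + (0)·(1/4) + (5)·(1/4) = 21/4.
The best pure response is route D with expected payoff 21/4.

21/4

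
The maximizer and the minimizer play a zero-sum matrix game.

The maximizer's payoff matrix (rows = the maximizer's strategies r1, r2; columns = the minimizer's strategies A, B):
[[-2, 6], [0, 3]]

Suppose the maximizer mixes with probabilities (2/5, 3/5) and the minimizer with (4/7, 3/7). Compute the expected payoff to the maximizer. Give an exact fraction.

Against (4/7, 3/7), each row's expected payoff is r1: 10/7; r2: 9/7.
Taking the (2/5, 3/5)-weighted average: (2/5)·(10/7) + (3/5)·(9/7) = 47/35.

47/35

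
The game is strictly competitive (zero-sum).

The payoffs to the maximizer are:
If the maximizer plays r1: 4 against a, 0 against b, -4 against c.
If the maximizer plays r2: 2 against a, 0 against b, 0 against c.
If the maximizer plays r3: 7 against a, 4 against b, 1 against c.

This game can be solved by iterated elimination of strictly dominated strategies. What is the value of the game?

1

Column a is strictly dominated by b for the minimizer (0<4, 0<2, 4<7); eliminate a.
Row r2 is strictly dominated by row r3 (4>0, 1>0); eliminate r2.
Row r1 is strictly dominated by row r3 (4>0, 1>-4); eliminate r1.
Column b is strictly dominated by c for the minimizer (1<4); eliminate b.
Only (r3, c) remains, with payoff 1.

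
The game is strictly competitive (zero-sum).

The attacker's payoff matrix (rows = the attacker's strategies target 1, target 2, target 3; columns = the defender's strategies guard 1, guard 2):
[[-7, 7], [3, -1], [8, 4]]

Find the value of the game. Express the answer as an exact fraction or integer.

14/3

Row target 2 is strictly dominated by row target 3, so the attacker never plays it.
The remaining 2×2 game on (target 1, target 3) × (guard 1, guard 2) has no saddle point. Let the attacker play target 1 with probability p; indifference gives −7p + 8(1−p) = 7p + 4(1−p), so p = 2/9.
Similarly the defender's optimal q on guard 1 is 1/6, and the value is -7·(1/6) + (7)·(5/6) = 14/3.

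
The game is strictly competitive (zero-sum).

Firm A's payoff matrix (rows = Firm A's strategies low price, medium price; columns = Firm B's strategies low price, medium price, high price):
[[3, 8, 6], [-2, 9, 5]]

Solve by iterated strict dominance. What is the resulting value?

Column high price is strictly dominated by low price for Firm B (3<6, -2<5); eliminate high price.
Column medium price is strictly dominated by low price for Firm B (3<8, -2<9); eliminate medium price.
Row medium price is strictly dominated by row low price (3>-2); eliminate medium price.
Only (low price, low price) remains, with payoff 3.

3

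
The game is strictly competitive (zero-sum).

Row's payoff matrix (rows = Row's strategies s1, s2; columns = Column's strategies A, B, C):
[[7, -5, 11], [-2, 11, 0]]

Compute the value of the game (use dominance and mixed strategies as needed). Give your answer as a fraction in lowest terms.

Column C is strictly dominated by A for Column (it gives Row more in every row).
The remaining 2×2 game on (s1, s2) × (A, B) has no saddle point. Let Row play s1 with probability p; indifference gives 7p − 2(1−p) = −5p + 11(1−p), so p = 13/25.
Similarly Column's optimal q on A is 16/25, and the value is 7·(16/25) + (-5)·(9/25) = 67/25.

67/25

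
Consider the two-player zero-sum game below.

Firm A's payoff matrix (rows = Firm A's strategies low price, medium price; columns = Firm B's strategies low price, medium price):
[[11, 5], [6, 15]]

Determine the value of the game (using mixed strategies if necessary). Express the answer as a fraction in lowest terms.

Row minima are 5 and 6, so Firm A's maximin is 6; column maxima are 11 and 15, so Firm B's minimax is 11. These differ, so the equilibrium is in mixed strategies.
Let Firm A play low price with probability p. Firm B is indifferent when 11p + 6(1−p) = 5p + 15(1−p), giving p = 3/5.
Let Firm B play low price with probability q. Firm A is indifferent when 11q + 5(1−q) = 6q + 15(1−q), giving q = 2/3.
The value is 11·(2/3) + (5)·(1/3) = 9.

9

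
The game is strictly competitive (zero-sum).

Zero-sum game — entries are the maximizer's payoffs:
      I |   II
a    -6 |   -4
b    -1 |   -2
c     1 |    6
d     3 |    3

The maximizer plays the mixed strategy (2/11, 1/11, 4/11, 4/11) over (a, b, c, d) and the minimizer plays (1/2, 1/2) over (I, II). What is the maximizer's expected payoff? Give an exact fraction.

Against (1/2, 1/2), each row's expected payoff is a: -5; b: -3/2; c: 7/2; d: 3.
Taking the (2/11, 1/11, 4/11, 4/11)-weighted average: (2/11)·(-5) + (1/11)·(-3/2) + (4/11)·(7/2) + (4/11)·(3) = 29/22.

29/22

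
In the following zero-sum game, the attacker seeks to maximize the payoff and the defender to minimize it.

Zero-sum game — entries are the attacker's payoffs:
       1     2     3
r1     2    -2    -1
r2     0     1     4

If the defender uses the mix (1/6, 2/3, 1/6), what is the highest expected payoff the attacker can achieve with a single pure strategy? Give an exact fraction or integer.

4/3

r1: (2)·(1/6) + (-2)·(2/3) + (-1)·(1/6) = -7/6.
r2: (0)·(1/6) + (1)·(2/3) + (4)·(1/6) = 4/3.
The best pure response is r2 with expected payoff 4/3.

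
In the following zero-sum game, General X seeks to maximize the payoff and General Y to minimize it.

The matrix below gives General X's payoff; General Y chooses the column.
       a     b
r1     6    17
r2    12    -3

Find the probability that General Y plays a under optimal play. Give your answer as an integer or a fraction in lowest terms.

10/13

Row minima are 6 and -3, so General X's maximin is 6; column maxima are 12 and 17, so General Y's minimax is 12. These differ, so the equilibrium is in mixed strategies.
Let General Y play a with probability q. General X is indifferent when 6q + 17(1−q) = 12q − 3(1−q), giving q = 10/13.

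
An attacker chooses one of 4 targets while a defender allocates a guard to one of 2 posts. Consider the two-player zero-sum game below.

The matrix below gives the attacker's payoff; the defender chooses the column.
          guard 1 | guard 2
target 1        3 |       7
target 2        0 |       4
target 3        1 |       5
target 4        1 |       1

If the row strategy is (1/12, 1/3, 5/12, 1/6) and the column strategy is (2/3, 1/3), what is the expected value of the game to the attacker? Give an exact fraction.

Against (2/3, 1/3), each row's expected payoff is target 1: 13/3; target 2: 4/3; target 3: 7/3; target 4: 1.
Taking the (1/12, 1/3, 5/12, 1/6)-weighted average: (1/12)·(13/3) + (1/3)·(4/3) + (5/12)·(7/3) + (1/6)·(1) = 35/18.

35/18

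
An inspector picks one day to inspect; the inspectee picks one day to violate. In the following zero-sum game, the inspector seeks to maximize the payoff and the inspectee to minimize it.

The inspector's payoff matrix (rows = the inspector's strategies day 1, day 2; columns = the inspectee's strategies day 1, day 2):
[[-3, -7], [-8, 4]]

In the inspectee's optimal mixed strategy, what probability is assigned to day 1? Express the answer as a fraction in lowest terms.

Row minima are -7 and -8, so the inspector's maximin is -7; column maxima are -3 and 4, so the inspectee's minimax is -3. These differ, so the equilibrium is in mixed strategies.
Let the inspectee play day 1 with probability q. The inspector is indifferent when −3q − 7(1−q) = −8q + 4(1−q), giving q = 11/16.

11/16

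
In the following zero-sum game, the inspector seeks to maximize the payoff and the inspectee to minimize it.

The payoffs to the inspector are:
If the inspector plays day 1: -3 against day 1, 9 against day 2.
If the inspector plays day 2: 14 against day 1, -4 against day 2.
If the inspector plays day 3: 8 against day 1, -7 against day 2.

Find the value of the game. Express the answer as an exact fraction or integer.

19/5

Row day 3 is strictly dominated by row day 2, so the inspector never plays it.
The remaining 2×2 game on (day 1, day 2) × (day 1, day 2) has no saddle point. Let the inspector play day 1 with probability p; indifference gives −3p + 14(1−p) = 9p − 4(1−p), so p = 3/5.
Similarly the inspectee's optimal q on day 1 is 13/30, and the value is -3·(13/30) + (9)·(17/30) = 19/5.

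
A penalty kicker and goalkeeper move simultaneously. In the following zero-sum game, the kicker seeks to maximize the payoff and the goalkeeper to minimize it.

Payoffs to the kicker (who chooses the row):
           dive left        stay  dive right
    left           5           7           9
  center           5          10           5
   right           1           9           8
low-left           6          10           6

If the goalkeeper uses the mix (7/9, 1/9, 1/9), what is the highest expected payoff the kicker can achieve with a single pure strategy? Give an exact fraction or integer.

58/9

left: (5)·(7/9) + (7)·(1/9) + (9)·(1/9) = 17/3.
center: (5)·(7/9) + (10)·(1/9) + (5)·(1/9) = 50/9.
right: (1)·(7/9) + (9)·(1/9) + (8)·(1/9) = 8/3.
low-left: (6)·(7/9) + (10)·(1/9) + (6)·(1/9) = 58/9.
The best pure response is low-left with expected payoff 58/9.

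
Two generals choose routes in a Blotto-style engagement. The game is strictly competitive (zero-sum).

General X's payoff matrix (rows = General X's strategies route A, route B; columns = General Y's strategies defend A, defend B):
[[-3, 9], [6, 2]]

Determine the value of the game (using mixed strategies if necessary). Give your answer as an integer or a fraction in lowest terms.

Row minima are -3 and 2, so General X's maximin is 2; column maxima are 6 and 9, so General Y's minimax is 6. These differ, so the equilibrium is in mixed strategies.
Let General X play route A with probability p. General Y is indifferent when −3p + 6(1−p) = 9p + 2(1−p), giving p = 1/4.
Let General Y play defend A with probability q. General X is indifferent when −3q + 9(1−q) = 6q + 2(1−q), giving q = 7/16.
The value is -3·(7/16) + (9)·(9/16) = 15/4.

15/4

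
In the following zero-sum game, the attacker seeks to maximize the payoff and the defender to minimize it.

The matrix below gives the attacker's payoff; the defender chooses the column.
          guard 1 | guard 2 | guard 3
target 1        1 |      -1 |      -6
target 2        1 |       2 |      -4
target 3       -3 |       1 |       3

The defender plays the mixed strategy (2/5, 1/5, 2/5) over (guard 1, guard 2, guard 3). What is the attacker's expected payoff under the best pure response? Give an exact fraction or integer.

target 1: (1)·(2/5) + (-1)·(1/5) + (-6)·(2/5) = -11/5.
target 2: (1)·(2/5) + (2)·(1/5) + (-4)·(2/5) = -4/5.
target 3: (-3)·(2/5) + (1)·(1/5) + (3)·(2/5) = 1/5.
The best pure response is target 3 with expected payoff 1/5.

1/5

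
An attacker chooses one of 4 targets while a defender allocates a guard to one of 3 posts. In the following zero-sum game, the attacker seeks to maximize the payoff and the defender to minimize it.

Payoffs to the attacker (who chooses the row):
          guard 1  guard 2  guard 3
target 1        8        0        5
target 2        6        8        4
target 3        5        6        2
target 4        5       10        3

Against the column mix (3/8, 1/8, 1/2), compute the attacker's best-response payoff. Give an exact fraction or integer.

target 1: (8)·(3/8) + (0)·(1/8) + (5)·(1/2) = 11/2.
target 2: (6)·(3/8) + (8)·(1/8) + (4)·(1/2) = 21/4.
target 3: (5)·(3/8) + (6)·(1/8) + (2)·(1/2) = 29/8.
target 4: (5)·(3/8) + (10)·(1/8) + (3)·(1/2) = 37/8.
The best pure response is target 1 with expected payoff 11/2.

11/2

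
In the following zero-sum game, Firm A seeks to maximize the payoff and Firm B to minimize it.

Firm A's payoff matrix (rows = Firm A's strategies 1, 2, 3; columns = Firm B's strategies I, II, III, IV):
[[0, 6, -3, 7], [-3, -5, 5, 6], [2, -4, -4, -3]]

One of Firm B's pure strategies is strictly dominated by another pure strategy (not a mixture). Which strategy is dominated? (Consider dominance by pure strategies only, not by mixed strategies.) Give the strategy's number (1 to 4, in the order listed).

4

Firm B prefers columns that give Firm A less. Compare IV with II: 6 < 7, -5 < 6, -4 < -3.
So II strictly dominates IV for Firm B; IV is strictly dominated.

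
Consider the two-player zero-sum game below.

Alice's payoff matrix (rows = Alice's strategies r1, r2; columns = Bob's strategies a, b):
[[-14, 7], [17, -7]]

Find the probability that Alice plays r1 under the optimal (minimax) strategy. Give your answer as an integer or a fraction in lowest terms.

Row minima are -14 and -7, so Alice's maximin is -7; column maxima are 17 and 7, so Bob's minimax is 7. These differ, so the equilibrium is in mixed strategies.
Let Alice play r1 with probability p. Bob is indifferent when −14p + 17(1−p) = 7p − 7(1−p), giving p = 8/15.

8/15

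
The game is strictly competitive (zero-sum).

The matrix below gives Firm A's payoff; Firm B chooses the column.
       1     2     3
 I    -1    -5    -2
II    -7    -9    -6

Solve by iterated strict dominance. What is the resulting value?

Column 1 is strictly dominated by 2 for Firm B (-5<-1, -9<-7); eliminate 1.
Row II is strictly dominated by row I (-5>-9, -2>-6); eliminate II.
Column 3 is strictly dominated by 2 for Firm B (-5<-2); eliminate 3.
Only (I, 2) remains, with payoff -5.

-5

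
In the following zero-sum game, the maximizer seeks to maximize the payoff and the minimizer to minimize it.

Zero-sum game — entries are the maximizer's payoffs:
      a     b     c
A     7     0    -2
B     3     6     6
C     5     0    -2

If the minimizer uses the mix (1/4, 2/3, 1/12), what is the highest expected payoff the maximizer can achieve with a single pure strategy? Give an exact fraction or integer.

A: (7)·(1/4) + (0)·(2/3) + (-2)·(1/12) = 19/12.
B: (3)·(1/4) + (6)·(2/3) + (6)·(1/12) = 21/4.
C: (5)·(1/4) + (0)·(2/3) + (-2)·(1/12) = 13/12.
The best pure response is B with expected payoff 21/4.

21/4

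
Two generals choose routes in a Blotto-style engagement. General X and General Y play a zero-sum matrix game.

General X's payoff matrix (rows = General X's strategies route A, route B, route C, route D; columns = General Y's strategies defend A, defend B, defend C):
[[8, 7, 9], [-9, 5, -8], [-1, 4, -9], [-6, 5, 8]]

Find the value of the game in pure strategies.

Row minima: 7, -9, -9, -6 → General X's maximin is 7.
Column maxima: 8, 7, 9 → General Y's minimax is 7.
They coincide at (route A, defend B), so the value is 7.

7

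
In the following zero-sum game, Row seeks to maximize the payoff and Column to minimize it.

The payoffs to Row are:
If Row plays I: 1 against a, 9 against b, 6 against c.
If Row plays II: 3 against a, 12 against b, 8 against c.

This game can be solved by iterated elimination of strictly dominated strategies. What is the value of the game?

Row I is strictly dominated by row II (3>1, 12>9, 8>6); eliminate I.
Column c is strictly dominated by a for Column (3<8); eliminate c.
Column b is strictly dominated by a for Column (3<12); eliminate b.
Only (II, a) remains, with payoff 3.

3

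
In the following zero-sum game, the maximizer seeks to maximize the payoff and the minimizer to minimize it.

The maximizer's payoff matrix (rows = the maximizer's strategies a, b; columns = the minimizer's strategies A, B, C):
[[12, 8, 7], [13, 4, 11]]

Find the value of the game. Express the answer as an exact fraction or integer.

15/2

Column A is strictly dominated by C for the minimizer (it gives the maximizer more in every row).
The remaining 2×2 game on (a, b) × (B, C) has no saddle point. Let the maximizer play a with probability p; indifference gives 8p + 4(1−p) = 7p + 11(1−p), so p = 7/8.
Similarly the minimizer's optimal q on B is 1/2, and the value is 8·(1/2) + (7)·(1/2) = 15/2.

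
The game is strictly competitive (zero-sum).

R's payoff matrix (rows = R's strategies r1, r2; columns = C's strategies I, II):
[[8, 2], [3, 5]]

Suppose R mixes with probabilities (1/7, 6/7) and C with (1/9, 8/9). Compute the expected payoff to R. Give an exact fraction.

Against (1/9, 8/9), each row's expected payoff is r1: 8/3; r2: 43/9.
Taking the (1/7, 6/7)-weighted average: (1/7)·(8/3) + (6/7)·(43/9) = 94/21.

94/21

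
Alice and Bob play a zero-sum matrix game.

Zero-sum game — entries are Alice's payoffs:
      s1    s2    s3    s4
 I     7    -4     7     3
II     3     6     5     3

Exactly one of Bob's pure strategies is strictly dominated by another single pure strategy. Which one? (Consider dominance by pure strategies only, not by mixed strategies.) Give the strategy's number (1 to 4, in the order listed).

Bob prefers columns that give Alice less. Compare s3 with s4: 3 < 7, 3 < 5.
So s4 strictly dominates s3 for Bob; s3 is strictly dominated.

3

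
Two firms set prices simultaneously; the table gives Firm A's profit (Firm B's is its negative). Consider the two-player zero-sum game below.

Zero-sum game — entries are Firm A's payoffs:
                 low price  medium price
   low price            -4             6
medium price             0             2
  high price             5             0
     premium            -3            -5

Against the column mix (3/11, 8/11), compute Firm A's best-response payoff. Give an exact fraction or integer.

low price: (-4)·(3/11) + (6)·(8/11) = 36/11.
medium price: (0)·(3/11) + (2)·(8/11) = 16/11.
high price: (5)·(3/11) + (0)·(8/11) = 15/11.
premium: (-3)·(3/11) + (-5)·(8/11) = -49/11.
The best pure response is low price with expected payoff 36/11.

36/11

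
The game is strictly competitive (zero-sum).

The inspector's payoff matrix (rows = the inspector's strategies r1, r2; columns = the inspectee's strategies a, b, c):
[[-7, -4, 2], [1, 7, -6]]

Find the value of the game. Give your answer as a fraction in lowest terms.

Column b is strictly dominated by a for the inspectee (it gives the inspector more in every row).
The remaining 2×2 game on (r1, r2) × (a, c) has no saddle point. Let the inspector play r1 with probability p; indifference gives −7p + (1−p) = 2p − 6(1−p), so p = 7/16.
Similarly the inspectee's optimal q on a is 1/2, and the value is -7·(1/2) + (2)·(1/2) = -5/2.

-5/2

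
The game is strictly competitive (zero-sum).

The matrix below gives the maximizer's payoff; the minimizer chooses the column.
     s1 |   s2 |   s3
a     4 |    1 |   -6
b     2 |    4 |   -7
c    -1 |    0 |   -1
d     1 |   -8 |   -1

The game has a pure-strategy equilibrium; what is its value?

-1

Row minima: -6, -7, -1, -8 → the maximizer's maximin is -1.
Column maxima: 4, 4, -1 → the minimizer's minimax is -1.
They coincide at (c, s3), so the value is -1.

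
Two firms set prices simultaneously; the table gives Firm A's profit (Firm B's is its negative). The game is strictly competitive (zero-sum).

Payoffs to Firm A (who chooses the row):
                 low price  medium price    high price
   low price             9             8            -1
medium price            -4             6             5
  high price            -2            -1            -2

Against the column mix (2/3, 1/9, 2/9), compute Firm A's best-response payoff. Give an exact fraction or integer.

low price: (9)·(2/3) + (8)·(1/9) + (-1)·(2/9) = 20/3.
medium price: (-4)·(2/3) + (6)·(1/9) + (5)·(2/9) = -8/9.
high price: (-2)·(2/3) + (-1)·(1/9) + (-2)·(2/9) = -17/9.
The best pure response is low price with expected payoff 20/3.

20/3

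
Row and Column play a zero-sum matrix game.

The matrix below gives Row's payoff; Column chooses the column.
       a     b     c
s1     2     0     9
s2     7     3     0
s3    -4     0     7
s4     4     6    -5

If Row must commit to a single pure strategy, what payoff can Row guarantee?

0

The worst-case payoff for each row is s1: 0, s2: 0, s3: -4, s4: -5.
The best of these is 0.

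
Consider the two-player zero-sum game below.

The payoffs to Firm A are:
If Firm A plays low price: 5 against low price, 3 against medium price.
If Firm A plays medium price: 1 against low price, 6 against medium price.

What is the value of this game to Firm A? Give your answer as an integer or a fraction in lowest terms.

Row minima are 3 and 1, so Firm A's maximin is 3; column maxima are 5 and 6, so Firm B's minimax is 5. These differ, so the equilibrium is in mixed strategies.
Let Firm A play low price with probability p. Firm B is indifferent when 5p + (1−p) = 3p + 6(1−p), giving p = 5/7.
Let Firm B play low price with probability q. Firm A is indifferent when 5q + 3(1−q) = q + 6(1−q), giving q = 3/7.
The value is 5·(3/7) + (3)·(4/7) = 27/7.

27/7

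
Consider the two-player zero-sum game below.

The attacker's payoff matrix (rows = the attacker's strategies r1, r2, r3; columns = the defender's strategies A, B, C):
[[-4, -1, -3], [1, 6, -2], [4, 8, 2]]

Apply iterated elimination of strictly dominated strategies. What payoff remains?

Row r2 is strictly dominated by row r3 (4>1, 8>6, 2>-2); eliminate r2.
Row r1 is strictly dominated by row r3 (4>-4, 8>-1, 2>-3); eliminate r1.
Column A is strictly dominated by C for the defender (2<4); eliminate A.
Column B is strictly dominated by C for the defender (2<8); eliminate B.
Only (r3, C) remains, with payoff 2.

2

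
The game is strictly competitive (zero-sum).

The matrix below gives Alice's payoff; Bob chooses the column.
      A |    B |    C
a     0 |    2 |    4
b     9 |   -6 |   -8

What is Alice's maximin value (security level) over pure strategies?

0

The worst-case payoff for each row is a: 0, b: -8.
The best of these is 0.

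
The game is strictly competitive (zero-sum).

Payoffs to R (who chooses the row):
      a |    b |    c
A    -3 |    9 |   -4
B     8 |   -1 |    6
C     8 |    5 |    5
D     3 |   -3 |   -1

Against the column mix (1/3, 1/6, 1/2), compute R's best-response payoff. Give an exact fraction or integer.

6

A: (-3)·(1/3) + (9)·(1/6) + (-4)·(1/2) = -3/2.
B: (8)·(1/3) + (-1)·(1/6) + (6)·(1/2) = 11/2.
C: (8)·(1/3) + (5)·(1/6) + (5)·(1/2) = 6.
D: (3)·(1/3) + (-3)·(1/6) + (-1)·(1/2) = 0.
The best pure response is C with expected payoff 6.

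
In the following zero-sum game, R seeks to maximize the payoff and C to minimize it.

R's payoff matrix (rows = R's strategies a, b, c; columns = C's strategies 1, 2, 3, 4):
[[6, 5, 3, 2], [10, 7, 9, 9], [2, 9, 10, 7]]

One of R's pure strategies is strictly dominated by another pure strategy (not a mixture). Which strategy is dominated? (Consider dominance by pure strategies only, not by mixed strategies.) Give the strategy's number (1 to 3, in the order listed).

1

Compare a with b: 10 > 6, 7 > 5, 9 > 3, 9 > 2.
So b strictly dominates a for R; a is strictly dominated.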